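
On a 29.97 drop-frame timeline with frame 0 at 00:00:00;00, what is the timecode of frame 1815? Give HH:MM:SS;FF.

Ten DF minutes hold 17982 frames, so frame 1815 lies in block 0 (frames 0–17981) with 1815 frames into that block.
The block's first minute is 1800 frames and the rest 1798 each; 1815 frames reaches minute 1, so 0 × 18 + 1 × 2 = 2 labels have been skipped so far.
Adding those back, label number 1815 + 2 = 1817 at 30 labels/s is 60 s + 17 f = 0 h 1 min 0 s frame 17, i.e. 00:01:00;17.

00:01:00;17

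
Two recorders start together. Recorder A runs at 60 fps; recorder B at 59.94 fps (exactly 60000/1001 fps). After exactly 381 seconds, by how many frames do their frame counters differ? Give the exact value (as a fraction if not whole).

22860/1001 frames

A emits 60 × 381 = 22860 frames; B emits 60000/1001 × 381 = 22860000/1001.
Difference = 22860/1001 frames (≈ 22.8372); B is behind A.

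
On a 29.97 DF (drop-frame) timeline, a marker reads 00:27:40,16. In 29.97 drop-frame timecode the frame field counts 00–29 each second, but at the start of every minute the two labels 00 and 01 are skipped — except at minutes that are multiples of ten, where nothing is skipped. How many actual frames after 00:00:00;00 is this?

49766

As if non-drop at 30 labels/s: (0 × 3600 + 27 × 60 + 40) × 30 + 16 = 49816.
Minute boundaries passed: 27; those not divisible by 10: 27 − 2 = 25; dropped labels = 2 × 25 = 50.
Actual frame index = 49816 − 50 = 49766.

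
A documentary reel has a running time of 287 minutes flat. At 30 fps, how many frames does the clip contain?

287 min = 17220 s.
Frames = 17220 × 30 = 516600.

516600 frames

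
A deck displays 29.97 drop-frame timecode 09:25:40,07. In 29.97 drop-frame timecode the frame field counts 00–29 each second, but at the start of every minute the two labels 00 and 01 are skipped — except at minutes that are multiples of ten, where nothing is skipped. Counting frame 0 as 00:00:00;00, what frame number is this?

Complete 10-minute blocks: 56, each 17982 frames → 1006992.
Remaining 5 whole minutes in the current block: 1800 + 4 × 1798 = 8992 frames.
Within the current minute: 40 × 30 + 7 − 2 = 1205 (labels ;00/;01 skipped at this minute). Total = 1006992 + 8992 + 1205 = 1017189.

1017189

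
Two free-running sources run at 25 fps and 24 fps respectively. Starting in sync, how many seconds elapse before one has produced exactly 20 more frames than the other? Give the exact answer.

The gap grows by |24 − 25| = 1 frame per second.
Time for a 20-frame gap: 20 ÷ (1) = 20 s.

20 seconds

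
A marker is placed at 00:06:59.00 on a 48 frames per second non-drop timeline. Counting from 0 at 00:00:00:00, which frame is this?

20112

Total seconds to the label: (0 × 3600 + 6 × 60 + 59) = 419.
Frame index = 419 × 48 + 0 = 20112.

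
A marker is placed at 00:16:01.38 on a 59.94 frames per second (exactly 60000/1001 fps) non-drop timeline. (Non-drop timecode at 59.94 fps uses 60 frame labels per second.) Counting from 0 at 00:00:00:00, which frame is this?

Total seconds to the label: (0 × 3600 + 16 × 60 + 1) = 961.
Frame index = 961 × 60 + 38 = 57698.

57698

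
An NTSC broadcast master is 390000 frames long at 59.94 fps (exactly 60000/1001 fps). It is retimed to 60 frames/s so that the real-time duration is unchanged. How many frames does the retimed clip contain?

Target frames = source frames × (target rate / source rate) = 390000 × (60)/(60000/1001) = 390000 × 1001/1000 = 390390.

390390 frames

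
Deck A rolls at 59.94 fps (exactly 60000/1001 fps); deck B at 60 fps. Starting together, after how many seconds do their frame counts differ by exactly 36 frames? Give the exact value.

The gap grows by |60 − 60000/1001| = 60/1001 frames per second.
Time for a 36-frame gap: 36 ÷ (60/1001) = 600.6 s.

600.6 seconds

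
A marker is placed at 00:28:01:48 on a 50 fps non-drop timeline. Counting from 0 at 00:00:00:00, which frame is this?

Total seconds to the label: (0 × 3600 + 28 × 60 + 1) = 1681.
Frame index = 1681 × 50 + 48 = 84098.

84098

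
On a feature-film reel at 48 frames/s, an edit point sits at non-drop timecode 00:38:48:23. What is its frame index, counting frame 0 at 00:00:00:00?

111767

Total seconds to the label: (0 × 3600 + 38 × 60 + 48) = 2328.
Frame index = 2328 × 48 + 23 = 111767.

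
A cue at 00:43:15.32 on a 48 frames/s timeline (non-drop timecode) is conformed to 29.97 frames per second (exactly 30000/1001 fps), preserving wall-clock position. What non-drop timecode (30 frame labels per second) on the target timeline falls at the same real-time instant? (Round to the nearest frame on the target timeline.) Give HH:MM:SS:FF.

00:43:13:02

Source frame index: (0×3600 + 43×60 + 15) × 48 + 32 = 124592.
Real time: 124592 / (48) = 7787/3 s.
Target frame: (7787/3) × (30000/1001) = 5990000/77 ≈ 77792.208 → 77792.
At 30 labels/s: frame 77792 → 00:43:13:02.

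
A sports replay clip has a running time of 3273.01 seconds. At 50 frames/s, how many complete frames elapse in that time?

163650 frames

Frames = 3273.01 × 50 = 327301/2 ≈ 163650.5000.
Complete frames: 163650.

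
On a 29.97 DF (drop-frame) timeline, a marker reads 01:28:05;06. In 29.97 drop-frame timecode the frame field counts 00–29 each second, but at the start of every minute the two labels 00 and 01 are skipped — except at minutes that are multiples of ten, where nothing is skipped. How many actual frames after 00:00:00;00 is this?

As if non-drop at 30 labels/s: (1 × 3600 + 28 × 60 + 5) × 30 + 6 = 158556.
Minute boundaries passed: 88; those not divisible by 10: 88 − 8 = 80; dropped labels = 2 × 80 = 160.
Actual frame index = 158556 − 160 = 158396.

158396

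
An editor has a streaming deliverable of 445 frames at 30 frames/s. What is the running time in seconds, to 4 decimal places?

Running time = 445 × 1/30 = 89/6 s ≈ 14.8333 s.

14.8333 seconds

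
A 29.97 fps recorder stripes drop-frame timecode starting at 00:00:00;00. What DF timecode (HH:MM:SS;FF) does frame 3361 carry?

00:01:52;03

Ten DF minutes hold 17982 frames, so frame 3361 lies in block 0 (frames 0–17981) with 3361 frames into that block.
The block's first minute is 1800 frames and the rest 1798 each; 3361 frames reaches minute 1, so 0 × 18 + 1 × 2 = 2 labels have been skipped so far.
Adding those back, label number 3361 + 2 = 3363 at 30 labels/s is 112 s + 3 f = 0 h 1 min 52 s frame 3, i.e. 00:01:52;03.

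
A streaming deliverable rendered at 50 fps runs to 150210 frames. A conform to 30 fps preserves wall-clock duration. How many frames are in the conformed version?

Target frames = source frames × (target rate / source rate) = 150210 × (30)/(50) = 150210 × 3/5 = 90126.

90126 frames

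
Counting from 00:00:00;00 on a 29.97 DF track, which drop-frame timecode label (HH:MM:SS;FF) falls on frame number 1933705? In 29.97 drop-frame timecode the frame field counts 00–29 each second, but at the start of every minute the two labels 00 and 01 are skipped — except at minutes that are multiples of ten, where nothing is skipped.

Ten DF minutes hold 17982 frames, so frame 1933705 lies in block 107 (frames 1924074–1942055) with 9631 frames into that block.
The block's first minute is 1800 frames and the rest 1798 each; 9631 frames reaches minute 5, so 107 × 18 + 5 × 2 = 1936 labels have been skipped so far.
Adding those back, label number 1933705 + 1936 = 1935641 at 30 labels/s is 64521 s + 11 f = 17 h 55 min 21 s frame 11, i.e. 17:55:21;11.

17:55:21;11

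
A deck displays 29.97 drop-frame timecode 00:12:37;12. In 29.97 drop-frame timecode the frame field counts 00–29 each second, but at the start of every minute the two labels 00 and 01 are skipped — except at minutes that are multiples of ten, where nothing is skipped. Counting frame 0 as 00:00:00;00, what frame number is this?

22700

Complete 10-minute blocks: 1, each 17982 frames → 17982.
Remaining 2 whole minutes in the current block: 1800 + 1 × 1798 = 3598 frames.
Within the current minute: 37 × 30 + 12 − 2 = 1120 (labels ;00/;01 skipped at this minute). Total = 17982 + 3598 + 1120 = 22700.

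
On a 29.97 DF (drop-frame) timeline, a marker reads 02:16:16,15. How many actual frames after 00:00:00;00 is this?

245049

Complete 10-minute blocks: 13, each 17982 frames → 233766.
Remaining 6 whole minutes in the current block: 1800 + 5 × 1798 = 10790 frames.
Within the current minute: 16 × 30 + 15 − 2 = 493 (labels ;00/;01 skipped at this minute). Total = 233766 + 10790 + 493 = 245049.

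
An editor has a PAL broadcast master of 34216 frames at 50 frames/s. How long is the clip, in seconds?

684.32 seconds

Running time = 34216 / (50) = 684.32 s.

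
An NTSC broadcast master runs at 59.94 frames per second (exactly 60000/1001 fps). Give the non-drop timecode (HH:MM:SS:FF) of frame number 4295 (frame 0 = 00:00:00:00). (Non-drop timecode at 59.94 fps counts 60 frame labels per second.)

4295 ÷ 60 = 71 full seconds, remainder 35 frames.
71 s = 0 h 1 min 11 s.
Timecode: 00:01:11:35.

00:01:11:35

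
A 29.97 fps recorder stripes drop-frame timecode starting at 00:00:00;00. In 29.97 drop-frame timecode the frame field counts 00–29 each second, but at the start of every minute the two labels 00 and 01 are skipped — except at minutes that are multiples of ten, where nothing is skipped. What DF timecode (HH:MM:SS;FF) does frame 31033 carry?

Each 10-minute DF block holds 10 × 60 × 30 − 9 × 2 = 17982 frames. 31033 ÷ 17982 → 1 full block, remainder 13051.
Within the partial block the first minute is 1800 frames and each further minute 1798, so 7 further minute boundaries passed. Total skipped labels = 18 × 1 + 2 × 7 = 32.
Non-drop label index = 31033 + 32 = 31065; at 30 labels/s that is 00:17:15:15, i.e. DF 00:17:15;15.

00:17:15;15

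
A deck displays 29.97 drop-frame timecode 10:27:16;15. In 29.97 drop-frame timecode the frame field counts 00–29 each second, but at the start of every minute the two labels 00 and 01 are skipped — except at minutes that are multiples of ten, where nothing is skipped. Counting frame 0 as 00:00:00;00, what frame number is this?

Complete 10-minute blocks: 62, each 17982 frames → 1114884.
Remaining 7 whole minutes in the current block: 1800 + 6 × 1798 = 12588 frames.
Within the current minute: 16 × 30 + 15 − 2 = 493 (labels ;00/;01 skipped at this minute). Total = 1114884 + 12588 + 493 = 1127965.

1127965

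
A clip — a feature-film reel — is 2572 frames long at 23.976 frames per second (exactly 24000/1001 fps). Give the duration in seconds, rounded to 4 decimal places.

Running time = 2572 × 1001/24000 = 643643/6000 s ≈ 107.2738 s.

107.2738 seconds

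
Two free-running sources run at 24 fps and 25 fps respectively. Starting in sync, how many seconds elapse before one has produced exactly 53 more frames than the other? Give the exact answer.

The gap grows by |25 − 24| = 1 frame per second.
Time for a 53-frame gap: 53 ÷ (1) = 53 s.

53 seconds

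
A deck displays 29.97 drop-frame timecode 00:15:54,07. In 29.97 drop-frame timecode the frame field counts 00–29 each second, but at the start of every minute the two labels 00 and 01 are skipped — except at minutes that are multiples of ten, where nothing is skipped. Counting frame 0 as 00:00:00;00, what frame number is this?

Complete 10-minute blocks: 1, each 17982 frames → 17982.
Remaining 5 whole minutes in the current block: 1800 + 4 × 1798 = 8992 frames.
Within the current minute: 54 × 30 + 7 − 2 = 1625 (labels ;00/;01 skipped at this minute). Total = 17982 + 8992 + 1625 = 28599.

28599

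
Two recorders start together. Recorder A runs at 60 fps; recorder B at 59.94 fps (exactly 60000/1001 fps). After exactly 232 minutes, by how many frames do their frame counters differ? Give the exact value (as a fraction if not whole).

232 min = 13920 s.
A emits 60 × 13920 = 835200 frames; B emits 60000/1001 × 13920 = 835200000/1001.
Difference = 835200/1001 frames (≈ 834.3656); B is behind A.

835200/1001 frames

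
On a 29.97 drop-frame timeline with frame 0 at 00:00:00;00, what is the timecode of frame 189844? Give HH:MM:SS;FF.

01:45:34;14

Each 10-minute DF block holds 10 × 60 × 30 − 9 × 2 = 17982 frames. 189844 ÷ 17982 → 10 full blocks, remainder 10024.
Within the partial block the first minute is 1800 frames and each further minute 1798, so 5 further minute boundaries passed. Total skipped labels = 18 × 10 + 2 × 5 = 190.
Non-drop label index = 189844 + 190 = 190034; at 30 labels/s that is 01:45:34:14, i.e. DF 01:45:34;14.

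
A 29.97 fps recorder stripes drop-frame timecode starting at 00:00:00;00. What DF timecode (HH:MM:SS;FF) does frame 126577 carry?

01:10:23;13

Ten DF minutes hold 17982 frames, so frame 126577 lies in block 7 (frames 125874–143855) with 703 frames into that block.
The block's first minute is 1800 frames and the rest 1798 each; 703 frames reaches minute 0, so 7 × 18 + 0 × 2 = 126 labels have been skipped so far.
Adding those back, label number 126577 + 126 = 126703 at 30 labels/s is 4223 s + 13 f = 1 h 10 min 23 s frame 13, i.e. 01:10:23;13.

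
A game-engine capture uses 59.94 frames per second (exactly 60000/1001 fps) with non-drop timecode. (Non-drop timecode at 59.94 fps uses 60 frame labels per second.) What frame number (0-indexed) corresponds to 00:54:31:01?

196261

Total seconds to the label: (0 × 3600 + 54 × 60 + 31) = 3271.
Frame index = 3271 × 60 + 1 = 196261.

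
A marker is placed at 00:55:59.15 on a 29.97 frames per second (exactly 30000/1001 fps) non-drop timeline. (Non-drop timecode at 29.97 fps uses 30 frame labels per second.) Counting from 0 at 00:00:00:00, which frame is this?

frame 100785

Total seconds to the label: (0 × 3600 + 55 × 60 + 59) = 3359.
Frame index = 3359 × 30 + 15 = 100785.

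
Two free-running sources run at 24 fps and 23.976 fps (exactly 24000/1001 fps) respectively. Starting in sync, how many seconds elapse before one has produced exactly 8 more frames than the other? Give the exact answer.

1001/3 seconds

The gap grows by |24000/1001 − 24| = 24/1001 frames per second.
Time for a 8-frame gap: 8 ÷ (24/1001) = 1001/3 s.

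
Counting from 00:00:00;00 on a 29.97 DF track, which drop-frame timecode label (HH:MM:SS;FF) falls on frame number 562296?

Ten DF minutes hold 17982 frames, so frame 562296 lies in block 31 (frames 557442–575423) with 4854 frames into that block.
The block's first minute is 1800 frames and the rest 1798 each; 4854 frames reaches minute 2, so 31 × 18 + 2 × 2 = 562 labels have been skipped so far.
Adding those back, label number 562296 + 562 = 562858 at 30 labels/s is 18761 s + 28 f = 5 h 12 min 41 s frame 28, i.e. 05:12:41;28.

05:12:41;28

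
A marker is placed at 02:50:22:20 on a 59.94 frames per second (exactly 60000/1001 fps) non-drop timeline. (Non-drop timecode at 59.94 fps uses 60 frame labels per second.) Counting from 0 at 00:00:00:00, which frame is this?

613340

Total seconds to the label: (2 × 3600 + 50 × 60 + 22) = 10222.
Frame index = 10222 × 60 + 20 = 613340.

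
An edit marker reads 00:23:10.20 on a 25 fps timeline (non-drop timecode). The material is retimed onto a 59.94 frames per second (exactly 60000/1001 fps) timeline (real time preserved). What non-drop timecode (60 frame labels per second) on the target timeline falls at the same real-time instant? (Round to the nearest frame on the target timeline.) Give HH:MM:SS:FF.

Source frame index: (0×3600 + 23×60 + 10) × 25 + 20 = 34770.
Real time: 34770 / (25) = 6954/5 s.
Target frame: (6954/5) × (60000/1001) = 83448000/1001 ≈ 83364.635 → 83365.
At 60 labels/s: frame 83365 → 00:23:09:25.

00:23:09:25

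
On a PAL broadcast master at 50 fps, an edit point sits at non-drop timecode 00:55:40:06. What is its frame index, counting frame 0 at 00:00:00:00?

167006

Total seconds to the label: (0 × 3600 + 55 × 60 + 40) = 3340.
Frame index = 3340 × 50 + 6 = 167006.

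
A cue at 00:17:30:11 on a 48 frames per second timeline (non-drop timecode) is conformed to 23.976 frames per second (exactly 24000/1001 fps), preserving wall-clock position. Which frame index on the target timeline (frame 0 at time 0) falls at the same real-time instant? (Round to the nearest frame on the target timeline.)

Source frame index: (0×3600 + 17×60 + 30) × 48 + 11 = 50411.
Real time: 50411 / (48) = 50411/48 s.
Target frame: (50411/48) × (24000/1001) = 25205500/1001 ≈ 25180.320 → 25180.

frame 25180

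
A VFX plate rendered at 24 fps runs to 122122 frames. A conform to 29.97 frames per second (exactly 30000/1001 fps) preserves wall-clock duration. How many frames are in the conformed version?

Target frames = source frames × (target rate / source rate) = 122122 × (30000/1001)/(24) = 122122 × 1250/1001 = 152500.

152500 frames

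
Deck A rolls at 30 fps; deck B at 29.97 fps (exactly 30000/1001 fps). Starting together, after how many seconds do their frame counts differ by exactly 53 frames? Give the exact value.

53053/30 seconds

The gap grows by |30000/1001 − 30| = 30/1001 frames per second.
Time for a 53-frame gap: 53 ÷ (30/1001) = 53053/30 s.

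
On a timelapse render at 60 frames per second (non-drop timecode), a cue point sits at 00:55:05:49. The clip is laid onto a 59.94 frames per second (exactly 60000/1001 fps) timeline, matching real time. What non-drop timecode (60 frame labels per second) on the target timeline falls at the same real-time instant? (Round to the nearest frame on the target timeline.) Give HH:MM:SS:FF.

Source frame index: (0×3600 + 55×60 + 5) × 60 + 49 = 198349.
Real time: 198349 / (60) = 198349/60 s.
Target frame: (198349/60) × (60000/1001) = 198349000/1001 ≈ 198150.849 → 198151.
At 60 labels/s: frame 198151 → 00:55:02:31.

00:55:02:31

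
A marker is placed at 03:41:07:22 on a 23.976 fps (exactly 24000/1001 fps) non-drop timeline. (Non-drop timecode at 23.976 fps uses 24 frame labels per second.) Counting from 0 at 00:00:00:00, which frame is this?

frame 318430

Total seconds to the label: (3 × 3600 + 41 × 60 + 7) = 13267.
Frame index = 13267 × 24 + 22 = 318430.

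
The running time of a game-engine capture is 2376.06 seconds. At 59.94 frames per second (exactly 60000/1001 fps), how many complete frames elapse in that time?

Frames = 2376.06 × 60000/1001 = 142563600/1001 ≈ 142421.1788.
Complete frames: 142421.

142421 frames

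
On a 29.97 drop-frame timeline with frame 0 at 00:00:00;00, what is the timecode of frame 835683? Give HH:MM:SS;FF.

Each 10-minute DF block holds 10 × 60 × 30 − 9 × 2 = 17982 frames. 835683 ÷ 17982 → 46 full blocks, remainder 8511.
Within the partial block the first minute is 1800 frames and each further minute 1798, so 4 further minute boundaries passed. Total skipped labels = 18 × 46 + 2 × 4 = 836.
Non-drop label index = 835683 + 836 = 836519; at 30 labels/s that is 07:44:43:29, i.e. DF 07:44:43;29.

07:44:43;29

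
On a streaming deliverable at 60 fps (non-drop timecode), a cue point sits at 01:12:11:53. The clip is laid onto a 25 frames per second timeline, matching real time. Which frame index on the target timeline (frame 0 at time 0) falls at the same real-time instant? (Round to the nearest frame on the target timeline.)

Source frame index: (1×3600 + 12×60 + 11) × 60 + 53 = 259913.
Real time: 259913 / (60) = 259913/60 s.
Target frame: (259913/60) × (25) = 1299565/12 ≈ 108297.083 → 108297.

frame 108297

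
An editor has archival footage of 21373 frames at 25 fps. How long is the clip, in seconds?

Running time = 21373 / (25) = 854.92 s.

854.92 seconds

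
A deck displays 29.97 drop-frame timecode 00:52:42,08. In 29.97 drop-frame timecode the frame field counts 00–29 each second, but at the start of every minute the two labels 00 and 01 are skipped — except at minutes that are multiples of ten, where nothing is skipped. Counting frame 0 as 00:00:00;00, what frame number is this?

Complete 10-minute blocks: 5, each 17982 frames → 89910.
Remaining 2 whole minutes in the current block: 1800 + 1 × 1798 = 3598 frames.
Within the current minute: 42 × 30 + 8 − 2 = 1266 (labels ;00/;01 skipped at this minute). Total = 89910 + 3598 + 1266 = 94774.

94774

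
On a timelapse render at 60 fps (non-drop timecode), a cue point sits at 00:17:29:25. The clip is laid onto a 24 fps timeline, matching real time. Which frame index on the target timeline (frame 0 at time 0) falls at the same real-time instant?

frame 25186

Source frame index: (0×3600 + 17×60 + 29) × 60 + 25 = 62965.
Real time: 62965 / (60) = 12593/12 s.
Target frame: (12593/12) × (24) = 25186.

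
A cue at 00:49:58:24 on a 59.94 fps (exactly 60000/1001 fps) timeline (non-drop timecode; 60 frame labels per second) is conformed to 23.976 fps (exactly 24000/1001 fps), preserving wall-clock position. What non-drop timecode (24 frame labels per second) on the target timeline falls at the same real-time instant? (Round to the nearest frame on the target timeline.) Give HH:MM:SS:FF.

00:49:58:10

Source frame index: (0×3600 + 49×60 + 58) × 60 + 24 = 179904.
Real time: 179904 / (60000/1001) = 1875874/625 s.
Target frame: (1875874/625) × (24000/1001) = 359808/5 ≈ 71961.600 → 71962.
At 24 labels/s: frame 71962 → 00:49:58:10.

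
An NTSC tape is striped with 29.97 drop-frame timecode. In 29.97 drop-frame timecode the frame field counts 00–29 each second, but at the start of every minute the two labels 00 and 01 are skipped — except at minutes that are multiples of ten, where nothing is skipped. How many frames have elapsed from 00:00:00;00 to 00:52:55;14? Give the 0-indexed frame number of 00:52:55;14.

95170

Complete 10-minute blocks: 5, each 17982 frames → 89910.
Remaining 2 whole minutes in the current block: 1800 + 1 × 1798 = 3598 frames.
Within the current minute: 55 × 30 + 14 − 2 = 1662 (labels ;00/;01 skipped at this minute). Total = 89910 + 3598 + 1662 = 95170.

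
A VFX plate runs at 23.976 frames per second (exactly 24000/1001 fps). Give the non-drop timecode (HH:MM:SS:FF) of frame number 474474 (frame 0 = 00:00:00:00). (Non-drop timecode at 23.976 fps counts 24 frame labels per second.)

474474 ÷ 24 = 19769 full seconds, remainder 18 frames.
19769 s = 5 h 29 min 29 s.
Timecode: 05:29:29:18.

05:29:29:18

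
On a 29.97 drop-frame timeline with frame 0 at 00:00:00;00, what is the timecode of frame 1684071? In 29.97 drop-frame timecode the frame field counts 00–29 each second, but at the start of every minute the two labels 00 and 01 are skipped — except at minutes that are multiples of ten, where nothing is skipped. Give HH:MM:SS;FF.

Ten DF minutes hold 17982 frames, so frame 1684071 lies in block 93 (frames 1672326–1690307) with 11745 frames into that block.
The block's first minute is 1800 frames and the rest 1798 each; 11745 frames reaches minute 6, so 93 × 18 + 6 × 2 = 1686 labels have been skipped so far.
Adding those back, label number 1684071 + 1686 = 1685757 at 30 labels/s is 56191 s + 27 f = 15 h 36 min 31 s frame 27, i.e. 15:36:31;27.

15:36:31;27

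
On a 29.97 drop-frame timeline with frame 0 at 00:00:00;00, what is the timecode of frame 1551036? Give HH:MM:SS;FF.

14:22:32;28

Each 10-minute DF block holds 10 × 60 × 30 − 9 × 2 = 17982 frames. 1551036 ÷ 17982 → 86 full blocks, remainder 4584.
Within the partial block the first minute is 1800 frames and each further minute 1798, so 2 further minute boundaries passed. Total skipped labels = 18 × 86 + 2 × 2 = 1552.
Non-drop label index = 1551036 + 1552 = 1552588; at 30 labels/s that is 14:22:32:28, i.e. DF 14:22:32;28.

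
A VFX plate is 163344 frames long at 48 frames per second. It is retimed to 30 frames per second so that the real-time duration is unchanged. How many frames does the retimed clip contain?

Target frames = source frames × (target rate / source rate) = 163344 × (30)/(48) = 163344 × 5/8 = 102090.

102090 frames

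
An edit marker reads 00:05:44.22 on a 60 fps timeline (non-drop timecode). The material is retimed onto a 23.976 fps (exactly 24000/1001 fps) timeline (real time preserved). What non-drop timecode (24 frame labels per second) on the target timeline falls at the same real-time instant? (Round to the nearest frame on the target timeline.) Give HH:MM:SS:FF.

00:05:44:01

Source frame index: (0×3600 + 5×60 + 44) × 60 + 22 = 20662.
Real time: 20662 / (60) = 10331/30 s.
Target frame: (10331/30) × (24000/1001) = 8264800/1001 ≈ 8256.543 → 8257.
At 24 labels/s: frame 8257 → 00:05:44:01.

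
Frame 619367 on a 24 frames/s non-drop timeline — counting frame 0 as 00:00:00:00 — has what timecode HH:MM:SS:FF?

619367 ÷ 24 = 25806 full seconds, remainder 23 frames.
25806 s = 7 h 10 min 6 s.
Timecode: 07:10:06:23.

07:10:06:23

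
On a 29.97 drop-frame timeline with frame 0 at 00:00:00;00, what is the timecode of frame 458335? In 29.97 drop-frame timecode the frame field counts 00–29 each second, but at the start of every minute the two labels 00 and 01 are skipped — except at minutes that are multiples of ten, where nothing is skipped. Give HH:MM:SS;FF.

Each 10-minute DF block holds 10 × 60 × 30 − 9 × 2 = 17982 frames. 458335 ÷ 17982 → 25 full blocks, remainder 8785.
Within the partial block the first minute is 1800 frames and each further minute 1798, so 4 further minute boundaries passed. Total skipped labels = 18 × 25 + 2 × 4 = 458.
Non-drop label index = 458335 + 458 = 458793; at 30 labels/s that is 04:14:53:03, i.e. DF 04:14:53;03.

04:14:53;03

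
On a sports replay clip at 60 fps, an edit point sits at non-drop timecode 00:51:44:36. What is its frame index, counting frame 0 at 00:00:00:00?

Total seconds to the label: (0 × 3600 + 51 × 60 + 44) = 3104.
Frame index = 3104 × 60 + 36 = 186276.

frame 186276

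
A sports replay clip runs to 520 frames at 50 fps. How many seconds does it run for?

Running time = 520 / (50) = 10.4 s.

10.4 seconds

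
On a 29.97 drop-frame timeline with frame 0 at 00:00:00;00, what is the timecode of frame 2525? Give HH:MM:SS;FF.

00:01:24;07

Each 10-minute DF block holds 10 × 60 × 30 − 9 × 2 = 17982 frames. 2525 ÷ 17982 → 0 full blocks, remainder 2525.
Within the partial block the first minute is 1800 frames and each further minute 1798, so 1 further minute boundary passed. Total skipped labels = 18 × 0 + 2 × 1 = 2.
Non-drop label index = 2525 + 2 = 2527; at 30 labels/s that is 00:01:24:07, i.e. DF 00:01:24;07.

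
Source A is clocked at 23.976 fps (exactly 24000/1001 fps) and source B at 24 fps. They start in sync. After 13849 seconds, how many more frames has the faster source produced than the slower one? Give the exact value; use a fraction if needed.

A emits 24000/1001 × 13849 = 30216000/91 frames; B emits 24 × 13849 = 332376.
Difference = 30216/91 frames (≈ 332.0440); B is ahead of A.

30216/91 frames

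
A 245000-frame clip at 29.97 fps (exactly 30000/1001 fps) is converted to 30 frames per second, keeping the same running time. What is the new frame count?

Target frames = source frames × (target rate / source rate) = 245000 × (30)/(30000/1001) = 245000 × 1001/1000 = 245245.

245245 frames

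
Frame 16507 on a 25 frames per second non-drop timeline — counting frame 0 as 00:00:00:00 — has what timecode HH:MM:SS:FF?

16507 ÷ 25 = 660 full seconds, remainder 7 frames.
660 s = 0 h 11 min 0 s.
Timecode: 00:11:00:07.

00:11:00:07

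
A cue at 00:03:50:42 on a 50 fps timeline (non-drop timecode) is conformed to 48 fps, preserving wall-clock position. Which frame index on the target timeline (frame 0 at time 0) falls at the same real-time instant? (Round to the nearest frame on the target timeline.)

frame 11080

Source frame index: (0×3600 + 3×60 + 50) × 50 + 42 = 11542.
Real time: 11542 / (50) = 5771/25 s.
Target frame: (5771/25) × (48) = 277008/25 ≈ 11080.320 → 11080.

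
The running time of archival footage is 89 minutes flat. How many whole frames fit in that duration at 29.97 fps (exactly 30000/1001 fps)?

89 min = 5340 s.
Frames = 5340 × 30000/1001 = 160200000/1001 ≈ 160039.9600.
Complete frames: 160039.

160039 frames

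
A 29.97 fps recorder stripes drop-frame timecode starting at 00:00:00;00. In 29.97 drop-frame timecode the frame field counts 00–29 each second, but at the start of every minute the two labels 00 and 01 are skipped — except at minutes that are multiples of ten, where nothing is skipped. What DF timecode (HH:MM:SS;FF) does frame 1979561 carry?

18:20:51;11

Each 10-minute DF block holds 10 × 60 × 30 − 9 × 2 = 17982 frames. 1979561 ÷ 17982 → 110 full blocks, remainder 1541.
Within the partial block the first minute is 1800 frames and each further minute 1798, so 0 further minute boundaries passed. Total skipped labels = 18 × 110 + 2 × 0 = 1980.
Non-drop label index = 1979561 + 1980 = 1981541; at 30 labels/s that is 18:20:51:11, i.e. DF 18:20:51;11.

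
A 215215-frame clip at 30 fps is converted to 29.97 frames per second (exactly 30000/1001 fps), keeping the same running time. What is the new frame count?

215000 frames

Target frames = source frames × (target rate / source rate) = 215215 × (30000/1001)/(30) = 215215 × 1000/1001 = 215000.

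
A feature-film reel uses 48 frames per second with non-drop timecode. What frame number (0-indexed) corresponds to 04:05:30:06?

Total seconds to the label: (4 × 3600 + 5 × 60 + 30) = 14730.
Frame index = 14730 × 48 + 6 = 707046.

frame 707046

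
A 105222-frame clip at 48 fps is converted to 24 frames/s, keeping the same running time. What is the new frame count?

52611 frames

Target frames = source frames × (target rate / source rate) = 105222 × (24)/(48) = 105222 × 1/2 = 52611.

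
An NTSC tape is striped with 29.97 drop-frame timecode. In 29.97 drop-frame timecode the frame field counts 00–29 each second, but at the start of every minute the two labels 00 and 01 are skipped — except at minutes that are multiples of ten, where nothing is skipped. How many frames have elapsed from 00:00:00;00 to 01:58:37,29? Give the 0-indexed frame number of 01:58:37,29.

As if non-drop at 30 labels/s: (1 × 3600 + 58 × 60 + 37) × 30 + 29 = 213539.
Minute boundaries passed: 118; those not divisible by 10: 118 − 11 = 107; dropped labels = 2 × 107 = 214.
Actual frame index = 213539 − 214 = 213325.

213325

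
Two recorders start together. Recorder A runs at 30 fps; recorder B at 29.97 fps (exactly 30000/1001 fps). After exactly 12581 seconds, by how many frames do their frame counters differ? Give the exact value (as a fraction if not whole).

377430/1001 frames

A emits 30 × 12581 = 377430 frames; B emits 30000/1001 × 12581 = 377430000/1001.
Difference = 377430/1001 frames (≈ 377.0529); B is behind A.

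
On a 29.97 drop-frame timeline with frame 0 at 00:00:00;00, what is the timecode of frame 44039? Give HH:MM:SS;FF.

Each 10-minute DF block holds 10 × 60 × 30 − 9 × 2 = 17982 frames. 44039 ÷ 17982 → 2 full blocks, remainder 8075.
Within the partial block the first minute is 1800 frames and each further minute 1798, so 4 further minute boundaries passed. Total skipped labels = 18 × 2 + 2 × 4 = 44.
Non-drop label index = 44039 + 44 = 44083; at 30 labels/s that is 00:24:29:13, i.e. DF 00:24:29;13.

00:24:29;13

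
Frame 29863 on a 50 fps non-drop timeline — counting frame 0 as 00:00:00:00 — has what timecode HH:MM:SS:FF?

29863 ÷ 50 = 597 full seconds, remainder 13 frames.
597 s = 0 h 9 min 57 s.
Timecode: 00:09:57:13.

00:09:57:13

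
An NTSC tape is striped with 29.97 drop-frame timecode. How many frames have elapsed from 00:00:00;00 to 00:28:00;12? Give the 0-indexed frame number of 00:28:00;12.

As if non-drop at 30 labels/s: (0 × 3600 + 28 × 60 + 0) × 30 + 12 = 50412.
Minute boundaries passed: 28; those not divisible by 10: 28 − 2 = 26; dropped labels = 2 × 26 = 52.
Actual frame index = 50412 − 52 = 50360.

50360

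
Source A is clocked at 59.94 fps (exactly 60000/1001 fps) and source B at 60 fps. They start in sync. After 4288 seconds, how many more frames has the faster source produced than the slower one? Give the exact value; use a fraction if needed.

A emits 60000/1001 × 4288 = 257280000/1001 frames; B emits 60 × 4288 = 257280.
Difference = 257280/1001 frames (≈ 257.0230); B is ahead of A.

257280/1001 frames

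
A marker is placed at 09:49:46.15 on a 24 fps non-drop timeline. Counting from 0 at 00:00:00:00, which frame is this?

849279

Total seconds to the label: (9 × 3600 + 49 × 60 + 46) = 35386.
Frame index = 35386 × 24 + 15 = 849279.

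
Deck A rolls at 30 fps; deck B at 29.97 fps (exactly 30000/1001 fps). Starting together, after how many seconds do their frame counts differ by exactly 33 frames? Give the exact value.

1101.1 seconds

The gap grows by |30000/1001 − 30| = 30/1001 frames per second.
Time for a 33-frame gap: 33 ÷ (30/1001) = 1101.1 s.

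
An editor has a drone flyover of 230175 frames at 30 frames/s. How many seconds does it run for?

7672.5 seconds

Running time = 230175 / (30) = 7672.5 s.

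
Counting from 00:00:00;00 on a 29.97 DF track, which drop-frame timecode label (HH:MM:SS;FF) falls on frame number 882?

00:00:29;12

Ten DF minutes hold 17982 frames, so frame 882 lies in block 0 (frames 0–17981) with 882 frames into that block.
The block's first minute is 1800 frames and the rest 1798 each; 882 frames reaches minute 0, so 0 × 18 + 0 × 2 = 0 labels have been skipped so far.
Adding those back, label number 882 + 0 = 882 at 30 labels/s is 29 s + 12 f = 0 h 0 min 29 s frame 12, i.e. 00:00:29;12.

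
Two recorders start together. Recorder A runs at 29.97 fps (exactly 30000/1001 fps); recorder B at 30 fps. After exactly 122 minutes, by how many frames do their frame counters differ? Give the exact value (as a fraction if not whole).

122 min = 7320 s.
A emits 30000/1001 × 7320 = 219600000/1001 frames; B emits 30 × 7320 = 219600.
Difference = 219600/1001 frames (≈ 219.3806); B is ahead of A.

219600/1001 frames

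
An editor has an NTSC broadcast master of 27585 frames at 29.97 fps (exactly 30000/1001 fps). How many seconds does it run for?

920.4195 seconds

Running time = 27585 / (30000/1001) = 920.4195 s.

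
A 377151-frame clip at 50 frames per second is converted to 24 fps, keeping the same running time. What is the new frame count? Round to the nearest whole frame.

Frames at target rate = 377151 × (24) / (50) = 4525812/25 ≈ 181032.480.
Nearest whole frame: 181032.

181032 frames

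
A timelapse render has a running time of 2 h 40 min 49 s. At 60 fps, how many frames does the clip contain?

2 h 40 min 49 s = 9649 s.
Frames = 9649 × 60 = 578940.

578940 frames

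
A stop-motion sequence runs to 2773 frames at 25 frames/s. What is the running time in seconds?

Running time = 2773 / (25) = 110.92 s.

110.92 seconds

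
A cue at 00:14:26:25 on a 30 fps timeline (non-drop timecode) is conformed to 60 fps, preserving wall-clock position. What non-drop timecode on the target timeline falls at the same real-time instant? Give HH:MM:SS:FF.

Source frame index: (0×3600 + 14×60 + 26) × 30 + 25 = 26005.
Real time: 26005 / (30) = 5201/6 s.
Target frame: (5201/6) × (60) = 52010.
At 60 labels/s: frame 52010 → 00:14:26:50.

00:14:26:50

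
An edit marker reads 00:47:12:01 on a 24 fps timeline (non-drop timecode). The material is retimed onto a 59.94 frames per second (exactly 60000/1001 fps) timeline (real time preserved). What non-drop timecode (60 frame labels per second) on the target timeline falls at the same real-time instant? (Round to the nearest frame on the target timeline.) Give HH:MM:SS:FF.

Source frame index: (0×3600 + 47×60 + 12) × 24 + 1 = 67969.
Real time: 67969 / (24) = 67969/24 s.
Target frame: (67969/24) × (60000/1001) = 15447500/91 ≈ 169752.747 → 169753.
At 60 labels/s: frame 169753 → 00:47:09:13.

00:47:09:13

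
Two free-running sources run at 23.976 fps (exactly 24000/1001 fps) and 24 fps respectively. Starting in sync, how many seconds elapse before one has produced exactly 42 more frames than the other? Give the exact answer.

The gap grows by |24 − 24000/1001| = 24/1001 frames per second.
Time for a 42-frame gap: 42 ÷ (24/1001) = 1751.75 s.

1751.75 seconds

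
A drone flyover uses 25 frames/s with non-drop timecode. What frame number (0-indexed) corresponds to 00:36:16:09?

frame 54409

Total seconds to the label: (0 × 3600 + 36 × 60 + 16) = 2176.
Frame index = 2176 × 25 + 9 = 54409.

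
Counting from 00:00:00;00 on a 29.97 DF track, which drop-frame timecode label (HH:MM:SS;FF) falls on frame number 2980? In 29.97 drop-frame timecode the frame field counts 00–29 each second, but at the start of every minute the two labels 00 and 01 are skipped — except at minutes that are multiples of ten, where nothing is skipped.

Ten DF minutes hold 17982 frames, so frame 2980 lies in block 0 (frames 0–17981) with 2980 frames into that block.
The block's first minute is 1800 frames and the rest 1798 each; 2980 frames reaches minute 1, so 0 × 18 + 1 × 2 = 2 labels have been skipped so far.
Adding those back, label number 2980 + 2 = 2982 at 30 labels/s is 99 s + 12 f = 0 h 1 min 39 s frame 12, i.e. 00:01:39;12.

00:01:39;12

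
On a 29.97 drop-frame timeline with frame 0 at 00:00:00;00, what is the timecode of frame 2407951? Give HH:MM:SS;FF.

22:19:05;13

Each 10-minute DF block holds 10 × 60 × 30 − 9 × 2 = 17982 frames. 2407951 ÷ 17982 → 133 full blocks, remainder 16345.
Within the partial block the first minute is 1800 frames and each further minute 1798, so 9 further minute boundaries passed. Total skipped labels = 18 × 133 + 2 × 9 = 2412.
Non-drop label index = 2407951 + 2412 = 2410363; at 30 labels/s that is 22:19:05:13, i.e. DF 22:19:05;13.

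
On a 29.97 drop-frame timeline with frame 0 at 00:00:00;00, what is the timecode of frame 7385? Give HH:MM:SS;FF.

Each 10-minute DF block holds 10 × 60 × 30 − 9 × 2 = 17982 frames. 7385 ÷ 17982 → 0 full blocks, remainder 7385.
Within the partial block the first minute is 1800 frames and each further minute 1798, so 4 further minute boundaries passed. Total skipped labels = 18 × 0 + 2 × 4 = 8.
Non-drop label index = 7385 + 8 = 7393; at 30 labels/s that is 00:04:06:13, i.e. DF 00:04:06;13.

00:04:06;13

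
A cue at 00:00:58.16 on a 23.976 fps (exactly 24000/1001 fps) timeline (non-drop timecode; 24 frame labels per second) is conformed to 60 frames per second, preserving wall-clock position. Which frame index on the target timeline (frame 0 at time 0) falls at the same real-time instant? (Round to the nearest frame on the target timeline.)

frame 3524

Source frame index: (0×3600 + 0×60 + 58) × 24 + 16 = 1408.
Real time: 1408 / (24000/1001) = 22022/375 s.
Target frame: (22022/375) × (60) = 88088/25 ≈ 3523.520 → 3524.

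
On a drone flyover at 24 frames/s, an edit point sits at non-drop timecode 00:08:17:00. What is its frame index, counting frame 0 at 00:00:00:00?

Total seconds to the label: (0 × 3600 + 8 × 60 + 17) = 497.
Frame index = 497 × 24 + 0 = 11928.

frame 11928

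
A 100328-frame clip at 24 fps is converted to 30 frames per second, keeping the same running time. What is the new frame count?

125410 frames

Target frames = source frames × (target rate / source rate) = 100328 × (30)/(24) = 100328 × 5/4 = 125410.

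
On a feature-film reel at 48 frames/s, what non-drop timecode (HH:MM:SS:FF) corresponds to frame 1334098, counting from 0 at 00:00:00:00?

07:43:13:34

1334098 ÷ 48 = 27793 full seconds, remainder 34 frames.
27793 s = 7 h 43 min 13 s.
Timecode: 07:43:13:34.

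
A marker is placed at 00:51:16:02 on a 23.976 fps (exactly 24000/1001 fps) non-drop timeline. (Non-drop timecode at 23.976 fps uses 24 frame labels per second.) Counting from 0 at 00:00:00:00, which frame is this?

frame 73826

Total seconds to the label: (0 × 3600 + 51 × 60 + 16) = 3076.
Frame index = 3076 × 24 + 2 = 73826.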